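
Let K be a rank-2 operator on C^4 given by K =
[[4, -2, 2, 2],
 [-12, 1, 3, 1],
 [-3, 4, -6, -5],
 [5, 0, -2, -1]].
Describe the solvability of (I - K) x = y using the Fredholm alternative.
(I - K) is invertible (det(I - K) = -72 ≠ 0), so for every y in C^4 the equation (I - K) x = y has a unique solution.

K has rank 2 and factors as K = U V^T = u1 v1^T + u2 v2^T with u1 = (0, 2, -1, -1), v1 = (-3, -1, 3, 2), u2 = (-2, 3, 3, -1), v2 = (-2, 1, -1, -1) (multiplying out reproduces the displayed K). The nonzero eigenvalues of U V^T coincide with those of the 2 x 2 matrix G = V^T U = [[v1·u1, v1·u2], [v2·u1, v2·u2]] = [[-7, 10], [4, 5]], and by the Sylvester determinant identity det(I_4 - U V^T) = det(I_2 - V^T U) = det([[8, -10], [-4, -4]]) = (8)(-4) - (-10)(-4) = -72. (Direct check: I - K =
[[-3, 2, -2, -2],
 [12, 0, -3, -1],
 [3, -4, 7, 5],
 [-5, 0, 2, 2]]
has determinant -72.) The finite-dimensional Fredholm alternative says: either (I - K) is invertible, or ker(I - K) ≠ {0} and then range(I - K) = ker((I - K)^*)^⊥, with dim ker(I - K) = dim ker((I - K)^*). Since det(I - K) ≠ 0, 1 is not an eigenvalue of K and ker(I - K) = {0}, so we are in the first case: for every y there is a unique x = (I - K)^(-1) y. (Explicitly, by the Woodbury identity, (I - U V^T)^(-1) = I + U (I_2 - G)^(-1) V^T.)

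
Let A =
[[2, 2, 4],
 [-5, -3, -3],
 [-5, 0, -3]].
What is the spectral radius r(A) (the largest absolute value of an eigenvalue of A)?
r(A) ≈ 4.7991

The eigenvalues of A are the roots of its characteristic polynomial. With M = A (coefficients from the trace, the sum of principal 2x2 minors, and det A):
  p(λ) = det(λ I - M) = λ^3 + 4λ^2 + 27λ + 42.
No integer candidate from the rational root theorem (±divisors of 42) is a root, so the roots are irrational. The cubic discriminant is Δ = -43800 < 0, so there is one real root and a complex-conjugate pair. p(-2) = -4 and p(-1) = 18 have opposite signs, so a root lies in (-2, -1); Newton's method refines it to λ ≈ -1.8236. Dividing out (λ - (-1.8236)) leaves approximately λ^2 + 2.1764λ + 23.0311. For λ^2 + 2.1764λ + 23.0311 the discriminant is -87.3878. It is negative, so the remaining roots are the complex-conjugate pair λ ≈ -1.0882 ± 4.6741i. Their product equals the constant term, so |λ|^2 ≈ 23.0311 and |λ| ≈ 4.7991.
Thus the eigenvalues (to 4 decimals) are -1.8236 (modulus 1.8236); -1.0882 ± 4.6741i (modulus 4.7991). The spectral radius is the largest modulus: r(A) ≈ 4.7991. (Cross-check: r(A) ≤ ||A||_2 ≈ 9.5672; equality holds whenever A is normal, though it can also hold for some non-normal A.)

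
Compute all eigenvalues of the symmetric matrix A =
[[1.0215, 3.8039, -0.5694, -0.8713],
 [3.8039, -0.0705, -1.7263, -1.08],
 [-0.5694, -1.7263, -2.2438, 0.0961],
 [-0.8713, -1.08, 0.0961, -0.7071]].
sigma(A) ≈ {-4, -2, -1, 5}

A is real symmetric, so its spectrum consists of real eigenvalues. Expanding the characteristic polynomial of the displayed matrix gives
  det(λ I - A) = p(λ) = λ^4 + (2)λ^3 + (-21)λ^2 + (-62)λ + (-39.9981).
Solving p(λ) = 0 yields eigenvalues ≈ -4, -2, -1, 5. (A is shown rounded to 4 decimals, so these recover the underlying integer eigenvalues to within that precision.)
Verification: the trace of A = -2 equals the sum of eigenvalues -2, and det(A) ≈ -39.9981 matches the eigenvalue product -40.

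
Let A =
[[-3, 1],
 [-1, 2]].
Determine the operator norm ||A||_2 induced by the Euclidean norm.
||A||_2 = sqrt((15 + sqrt(125))/2) ≈ 3.618 (= sqrt(largest eigenvalue of A^T A))

||A||_2 = sigma_max(A) = sqrt(lambda_max(A^T A)). Form the symmetric matrix M = A^T A =
[[10, -5],
 [-5, 5]].
Its characteristic polynomial (trace, determinant of M give the coefficients) is
  p(λ) = det(λ I - M) = λ^2 - 15λ + 25.
For λ^2 - 15λ + 25 the discriminant is 125. It is nonnegative but not a perfect square, so the roots are real and irrational: λ = (15 ± sqrt(125))/2 ≈ 13.0902, 1.9098.
So the eigenvalues of A^T A are ≈ 1.9098, 13.0902 (all ≥ 0, as they must be for A^T A). The largest is λ_max = (15 + sqrt(125))/2 ≈ 13.0902, hence ||A||_2 = sqrt(λ_max) = sqrt((15 + sqrt(125))/2) ≈ 3.618.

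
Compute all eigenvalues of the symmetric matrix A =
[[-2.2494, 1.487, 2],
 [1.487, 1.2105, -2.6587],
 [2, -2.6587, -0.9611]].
sigma(A) ≈ {-5, 0, 3}

A is real symmetric, so its spectrum consists of real eigenvalues. Expanding the characteristic polynomial of the displayed matrix gives
  det(λ I - A) = p(λ) = λ^3 + (2)λ^2 + (-15)λ + (0).
Solving p(λ) = 0 yields eigenvalues ≈ -5, 0, 3. (A is shown rounded to 4 decimals, so these recover the underlying integer eigenvalues to within that precision.)
Verification: the trace of A = -2 equals the sum of eigenvalues -2, and det(A) ≈ -0.0008 matches the eigenvalue product 0.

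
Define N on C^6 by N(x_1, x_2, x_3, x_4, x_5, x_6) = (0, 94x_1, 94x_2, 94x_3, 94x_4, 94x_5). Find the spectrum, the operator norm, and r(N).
sigma(N) = {0}; ||N|| = 94; r(N) = 0. (N is nilpotent with N^6 = 0.)

On C^6, N is a strictly lower-triangular matrix with 94 on the subdiagonal and zeros elsewhere, so its characteristic polynomial is lambda^6 and every eigenvalue is 0: sigma(N) = {0}. For the operator norm, N e_i = 94e_{i+1} for i = 1, ..., 5 and N e_6 = 0, so the singular values of N are 94 (with multiplicity 5) and 0; hence ||N|| = 94. The spectral radius r(N) = max|lambda| = 0. Note ||N|| > r(N) — characteristic of non-normal nilpotent operators. Indeed N^6 = 0.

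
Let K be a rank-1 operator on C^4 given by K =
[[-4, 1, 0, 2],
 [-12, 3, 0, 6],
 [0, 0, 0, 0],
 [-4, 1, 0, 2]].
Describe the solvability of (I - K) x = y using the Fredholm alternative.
(I - K) is singular (det(I - K) = 0, i.e. 1 ∈ sigma(K)). (I - K) x = y is solvable iff y ⊥ ker((I - K)^*) = span{(-4, 1, 0, 2)}, i.e. iff -4y_1 + y_2 + 2y_4 = 0. When solvable, the solutions are x = y + c·(1, 3, 0, 1), c arbitrary (ker(I - K) = span{(1, 3, 0, 1)}, dimension 1).

K has rank 1, so it is an outer product K = u v^T: every row of K is a multiple of one row vector. Reading off the entries, u = (1, 3, 0, 1) and v = (-4, 1, 0, 2) (row i of K equals u_i·v^T). A rank-one matrix u v^T satisfies K u = u (v·u) and kills the (3)-dimensional subspace v^⊥, so its characteristic polynomial is lambda^3 (lambda - v·u) with v·u = tr K = 1. Hence the eigenvalues of I - K are 1 (multiplicity 3) and 1 - (1) = 0, so det(I - K) = 0. (Direct check: I - K =
[[5, -1, 0, -2],
 [12, -2, 0, -6],
 [0, 0, 1, 0],
 [4, -1, 0, -1]]
has determinant 0.) So 1 is an eigenvalue of K and (I - K) is not invertible. The finite-dimensional Fredholm alternative says: either (I - K) is invertible, or ker(I - K) ≠ {0} and then range(I - K) = ker((I - K)^*)^⊥, with dim ker(I - K) = dim ker((I - K)^*). We are in the second case, so we need both kernels. Kernel of I - K: (I - K) u = u - u (v·u) = u - u = 0, so ker(I - K) = span{u} = span{(1, 3, 0, 1)} (it is exactly 1-dimensional because rank(I - K) = 3). Kernel of the adjoint: K is real, so (I - K)^* = I - K^T = I - v u^T, and (I - v u^T) v = v - v (u·v) = 0; hence ker((I - K)^*) = span{v} = span{(-4, 1, 0, 2)}. Therefore (I - K) x = y is solvable iff <y, v> = 0, i.e. iff -4y_1 + y_2 + 2y_4 = 0. When this holds, K y = u (v·y) = 0, so (I - K) y = y and x = y is a particular solution; the full solution set is the line x = y + c·u = y + c·(1, 3, 0, 1), c ∈ C.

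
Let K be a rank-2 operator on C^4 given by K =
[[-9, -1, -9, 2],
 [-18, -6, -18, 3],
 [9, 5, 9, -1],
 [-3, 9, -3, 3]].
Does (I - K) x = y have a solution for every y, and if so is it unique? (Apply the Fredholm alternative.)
(I - K) is invertible (det(I - K) = 34 ≠ 0), so for every y in C^4 the equation (I - K) x = y has a unique solution.

K has rank 2 and factors as K = U V^T = u1 v1^T + u2 v2^T with u1 = (1, 3, -2, -2), v1 = (-3, -3, -3, 0), u2 = (-2, -3, 1, -3), v2 = (3, -1, 3, -1) (multiplying out reproduces the displayed K). The nonzero eigenvalues of U V^T coincide with those of the 2 x 2 matrix G = V^T U = [[v1·u1, v1·u2], [v2·u1, v2·u2]] = [[-6, 12], [-4, 3]], and by the Sylvester determinant identity det(I_4 - U V^T) = det(I_2 - V^T U) = det([[7, -12], [4, -2]]) = (7)(-2) - (-12)(4) = 34. (Direct check: I - K =
[[10, 1, 9, -2],
 [18, 7, 18, -3],
 [-9, -5, -8, 1],
 [3, -9, 3, -2]]
has determinant 34.) The finite-dimensional Fredholm alternative says: either (I - K) is invertible, or ker(I - K) ≠ {0} and then range(I - K) = ker((I - K)^*)^⊥, with dim ker(I - K) = dim ker((I - K)^*). Since det(I - K) ≠ 0, 1 is not an eigenvalue of K and ker(I - K) = {0}, so we are in the first case: for every y there is a unique x = (I - K)^(-1) y. (Explicitly, by the Woodbury identity, (I - U V^T)^(-1) = I + U (I_2 - G)^(-1) V^T.)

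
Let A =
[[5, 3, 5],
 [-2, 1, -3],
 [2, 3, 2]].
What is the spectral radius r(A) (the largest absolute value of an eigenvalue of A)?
r(A) ≈ 4.2789

The eigenvalues of A are the roots of its characteristic polynomial. With M = A (coefficients from the trace, the sum of principal 2x2 minors, and det A):
  p(λ) = det(λ I - M) = λ^3 - 8λ^2 + 22λ - 9.
No integer candidate from the rational root theorem (±divisors of 9) is a root, so the roots are irrational. The cubic discriminant is Δ = -3723 < 0, so there is one real root and a complex-conjugate pair. p(0) = -9 and p(1) = 6 have opposite signs, so a root lies in (0, 1); Newton's method refines it to λ ≈ 0.4916. Dividing out (λ - (0.4916)) leaves approximately λ^2 - 7.5084λ + 18.3092. For λ^2 - 7.5084λ + 18.3092 the discriminant is -16.86. It is negative, so the remaining roots are the complex-conjugate pair λ ≈ 3.7542 ± 2.053i. Their product equals the constant term, so |λ|^2 ≈ 18.3092 and |λ| ≈ 4.2789.
Thus the eigenvalues (to 4 decimals) are 0.4916 (modulus 0.4916); 3.7542 ± 2.053i (modulus 4.2789). The spectral radius is the largest modulus: r(A) ≈ 4.2789. (Cross-check: r(A) ≤ ||A||_2 ≈ 9.0283; equality holds whenever A is normal, though it can also hold for some non-normal A.)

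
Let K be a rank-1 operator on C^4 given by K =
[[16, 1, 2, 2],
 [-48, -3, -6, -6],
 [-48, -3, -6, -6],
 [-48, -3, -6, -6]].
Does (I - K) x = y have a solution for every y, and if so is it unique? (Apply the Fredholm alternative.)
(I - K) is singular (det(I - K) = 0, i.e. 1 ∈ sigma(K)). (I - K) x = y is solvable iff y ⊥ ker((I - K)^*) = span{(16, 1, 2, 2)}, i.e. iff 16y_1 + y_2 + 2y_3 + 2y_4 = 0. When solvable, the solutions are x = y + c·(1, -3, -3, -3), c arbitrary (ker(I - K) = span{(1, -3, -3, -3)}, dimension 1).

K has rank 1, so it is an outer product K = u v^T: every row of K is a multiple of one row vector. Reading off the entries, u = (1, -3, -3, -3) and v = (16, 1, 2, 2) (row i of K equals u_i·v^T). A rank-one matrix u v^T satisfies K u = u (v·u) and kills the (3)-dimensional subspace v^⊥, so its characteristic polynomial is lambda^3 (lambda - v·u) with v·u = tr K = 1. Hence the eigenvalues of I - K are 1 (multiplicity 3) and 1 - (1) = 0, so det(I - K) = 0. (Direct check: I - K =
[[-15, -1, -2, -2],
 [48, 4, 6, 6],
 [48, 3, 7, 6],
 [48, 3, 6, 7]]
has determinant 0.) So 1 is an eigenvalue of K and (I - K) is not invertible. The finite-dimensional Fredholm alternative says: either (I - K) is invertible, or ker(I - K) ≠ {0} and then range(I - K) = ker((I - K)^*)^⊥, with dim ker(I - K) = dim ker((I - K)^*). We are in the second case, so we need both kernels. Kernel of I - K: (I - K) u = u - u (v·u) = u - u = 0, so ker(I - K) = span{u} = span{(1, -3, -3, -3)} (it is exactly 1-dimensional because rank(I - K) = 3). Kernel of the adjoint: K is real, so (I - K)^* = I - K^T = I - v u^T, and (I - v u^T) v = v - v (u·v) = 0; hence ker((I - K)^*) = span{v} = span{(16, 1, 2, 2)}. Therefore (I - K) x = y is solvable iff <y, v> = 0, i.e. iff 16y_1 + y_2 + 2y_3 + 2y_4 = 0. When this holds, K y = u (v·y) = 0, so (I - K) y = y and x = y is a particular solution; the full solution set is the line x = y + c·u = y + c·(1, -3, -3, -3), c ∈ C.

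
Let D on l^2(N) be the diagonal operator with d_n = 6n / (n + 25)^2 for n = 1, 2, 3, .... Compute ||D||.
||D|| = 3/50 (attained at n = 25)

For D diagonal, ||D|| = sup_n |d_n|. Treat f(x) = 6x / (x + 25)^2 for real x > 0. By the quotient rule, f'(x) = 6(25 - x)/(x + 25)^3, which is positive for x < 25 and negative for x > 25. So f has a unique maximum at x = 25, and since 25 is a positive integer, the supremum over n ≥ 1 is attained at n = 25: d_25 = 6·25/(25 + 25)^2 = 6·25/2500 = 3/50. Hence ||D|| = 3/50.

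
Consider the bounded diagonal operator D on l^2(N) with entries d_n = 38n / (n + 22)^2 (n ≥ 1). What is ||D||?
||D|| = 19/44 (attained at n = 22)

For D diagonal, ||D|| = sup_n |d_n|. Treat f(x) = 38x / (x + 22)^2 for real x > 0. By the quotient rule, f'(x) = 38(22 - x)/(x + 22)^3, which is positive for x < 22 and negative for x > 22. So f has a unique maximum at x = 22, and since 22 is a positive integer, the supremum over n ≥ 1 is attained at n = 22: d_22 = 38·22/(22 + 22)^2 = 38·22/1936 = 19/44. Hence ||D|| = 19/44.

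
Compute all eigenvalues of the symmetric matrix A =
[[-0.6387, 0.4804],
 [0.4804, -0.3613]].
sigma(A) ≈ {-1, 0}

A is real symmetric, so its spectrum consists of real eigenvalues. Expanding the characteristic polynomial of the displayed matrix gives
  det(λ I - A) = p(λ) = λ^2 + (1)λ + (0).
Solving p(λ) = 0 yields eigenvalues ≈ -1, 0. (A is shown rounded to 4 decimals, so these recover the underlying integer eigenvalues to within that precision.)
Verification: the trace of A = -1 equals the sum of eigenvalues -1, and det(A) ≈ -0.0000 matches the eigenvalue product 0.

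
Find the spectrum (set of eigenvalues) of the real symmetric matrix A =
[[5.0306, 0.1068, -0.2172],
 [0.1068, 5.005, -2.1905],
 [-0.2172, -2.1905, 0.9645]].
sigma(A) ≈ {0, 5, 6}

A is real symmetric, so its spectrum consists of real eigenvalues. Expanding the characteristic polynomial of the displayed matrix gives
  det(λ I - A) = p(λ) = λ^3 + (-11)λ^2 + (30)λ + (0).
Solving p(λ) = 0 yields eigenvalues ≈ 0, 5, 6. (A is shown rounded to 4 decimals, so these recover the underlying integer eigenvalues to within that precision.)
Verification: the trace of A = 11 equals the sum of eigenvalues 11, and det(A) ≈ 0.0006 matches the eigenvalue product 0.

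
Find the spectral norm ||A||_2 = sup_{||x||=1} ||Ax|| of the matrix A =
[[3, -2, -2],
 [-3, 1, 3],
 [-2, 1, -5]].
||A||_2 ≈ 6.3463 (= sqrt(largest eigenvalue of A^T A))

||A||_2 = sigma_max(A) = sqrt(lambda_max(A^T A)). Form the symmetric matrix M = A^T A =
[[22, -11, -5],
 [-11, 6, 2],
 [-5, 2, 38]].
Its characteristic polynomial (trace, sum of principal 2x2 minors, determinant of M give the coefficients) is
  p(λ) = det(λ I - M) = λ^3 - 66λ^2 + 1046λ - 400.
No integer candidate from the rational root theorem (±divisors of 400) is a root, so the roots are irrational. The cubic discriminant is Δ = 220933552 > 0, so there are three distinct real roots. p(0) = -400 and p(1) = 581 have opposite signs, so a root lies in (0, 1); Newton's method refines it to λ ≈ 0.392. p(25) = 125 and p(26) = -244 have opposite signs, so a root lies in (25, 26); Newton's method refines it to λ ≈ 25.3325. p(40) = -160 and p(41) = 461 have opposite signs, so a root lies in (40, 41); Newton's method refines it to λ ≈ 40.2754. Check (Vieta): the three roots sum to 66, matching tr M = 66.
So the eigenvalues of A^T A are ≈ 0.392, 25.3325, 40.2754 (all ≥ 0, as they must be for A^T A). The largest is λ_max ≈ 40.2754, hence ||A||_2 = sqrt(λ_max) ≈ 6.3463.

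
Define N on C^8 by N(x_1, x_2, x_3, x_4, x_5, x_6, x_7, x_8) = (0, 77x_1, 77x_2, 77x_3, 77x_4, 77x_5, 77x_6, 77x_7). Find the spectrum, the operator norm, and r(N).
sigma(N) = {0}; ||N|| = 77; r(N) = 0. (N is nilpotent with N^8 = 0.)

On C^8, N is a strictly lower-triangular matrix with 77 on the subdiagonal and zeros elsewhere, so its characteristic polynomial is lambda^8 and every eigenvalue is 0: sigma(N) = {0}. For the operator norm, N e_i = 77e_{i+1} for i = 1, ..., 7 and N e_8 = 0, so the singular values of N are 77 (with multiplicity 7) and 0; hence ||N|| = 77. The spectral radius r(N) = max|lambda| = 0. Note ||N|| > r(N) — characteristic of non-normal nilpotent operators. Indeed N^8 = 0.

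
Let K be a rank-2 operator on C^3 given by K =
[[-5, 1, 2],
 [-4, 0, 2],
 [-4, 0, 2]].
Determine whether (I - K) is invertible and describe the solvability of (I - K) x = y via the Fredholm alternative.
(I - K) is invertible (det(I - K) = 6 ≠ 0), so for every y in C^3 the equation (I - K) x = y has a unique solution.

K has rank 2 and factors as K = U V^T = u1 v1^T + u2 v2^T with u1 = (2, 1, 1), v1 = (-1, 1, 0), u2 = (-1, -1, -1), v2 = (3, 1, -2) (multiplying out reproduces the displayed K). The nonzero eigenvalues of U V^T coincide with those of the 2 x 2 matrix G = V^T U = [[v1·u1, v1·u2], [v2·u1, v2·u2]] = [[-1, 0], [5, -2]], and by the Sylvester determinant identity det(I_3 - U V^T) = det(I_2 - V^T U) = det([[2, 0], [-5, 3]]) = (2)(3) - (0)(-5) = 6. (Direct check: I - K =
[[6, -1, -2],
 [4, 1, -2],
 [4, 0, -1]]
has determinant 6.) The finite-dimensional Fredholm alternative says: either (I - K) is invertible, or ker(I - K) ≠ {0} and then range(I - K) = ker((I - K)^*)^⊥, with dim ker(I - K) = dim ker((I - K)^*). Since det(I - K) ≠ 0, 1 is not an eigenvalue of K and ker(I - K) = {0}, so we are in the first case: for every y there is a unique x = (I - K)^(-1) y. (Explicitly, by the Woodbury identity, (I - U V^T)^(-1) = I + U (I_2 - G)^(-1) V^T.)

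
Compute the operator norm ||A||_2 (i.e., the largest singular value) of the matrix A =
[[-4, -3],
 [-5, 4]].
||A||_2 = sqrt((66 + sqrt(512))/2) ≈ 6.6569 (= sqrt(largest eigenvalue of A^T A))

||A||_2 = sigma_max(A) = sqrt(lambda_max(A^T A)). Form the symmetric matrix M = A^T A =
[[41, -8],
 [-8, 25]].
Its characteristic polynomial (trace, determinant of M give the coefficients) is
  p(λ) = det(λ I - M) = λ^2 - 66λ + 961.
For λ^2 - 66λ + 961 the discriminant is 512. It is nonnegative but not a perfect square, so the roots are real and irrational: λ = (66 ± sqrt(512))/2 ≈ 44.3137, 21.6863.
So the eigenvalues of A^T A are ≈ 21.6863, 44.3137 (all ≥ 0, as they must be for A^T A). The largest is λ_max = (66 + sqrt(512))/2 ≈ 44.3137, hence ||A||_2 = sqrt(λ_max) = sqrt((66 + sqrt(512))/2) ≈ 6.6569.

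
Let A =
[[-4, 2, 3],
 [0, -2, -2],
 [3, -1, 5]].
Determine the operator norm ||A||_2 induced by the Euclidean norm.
||A||_2 ≈ 6.2427 (= sqrt(largest eigenvalue of A^T A))

||A||_2 = sigma_max(A) = sqrt(lambda_max(A^T A)). Form the symmetric matrix M = A^T A =
[[25, -11, 3],
 [-11, 9, 5],
 [3, 5, 38]].
Its characteristic polynomial (trace, sum of principal 2x2 minors, determinant of M give the coefficients) is
  p(λ) = det(λ I - M) = λ^3 - 72λ^2 + 1362λ - 2916.
No integer candidate from the rational root theorem (±divisors of 2916) is a root, so the roots are irrational. The cubic discriminant is Δ = 74304432 > 0, so there are three distinct real roots. p(2) = -472 and p(3) = 549 have opposite signs, so a root lies in (2, 3); Newton's method refines it to λ ≈ 2.4467. p(30) = 144 and p(31) = -95 have opposite signs, so a root lies in (30, 31); Newton's method refines it to λ ≈ 30.5826. p(38) = -256 and p(39) = 9 have opposite signs, so a root lies in (38, 39); Newton's method refines it to λ ≈ 38.9707. Check (Vieta): the three roots sum to 72, matching tr M = 72.
So the eigenvalues of A^T A are ≈ 2.4467, 30.5826, 38.9707 (all ≥ 0, as they must be for A^T A). The largest is λ_max ≈ 38.9707, hence ||A||_2 = sqrt(λ_max) ≈ 6.2427.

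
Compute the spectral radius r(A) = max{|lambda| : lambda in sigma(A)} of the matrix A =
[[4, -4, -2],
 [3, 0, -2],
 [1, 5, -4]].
r(A) ≈ 3.6305

The eigenvalues of A are the roots of its characteristic polynomial. With M = A (coefficients from the trace, the sum of principal 2x2 minors, and det A):
  p(λ) = det(λ I - M) = λ^3 + 8λ + 30.
No integer candidate from the rational root theorem (±divisors of 30) is a root, so the roots are irrational. The cubic discriminant is Δ = -26348 < 0, so there is one real root and a complex-conjugate pair. p(-3) = -21 and p(-2) = 6 have opposite signs, so a root lies in (-3, -2); Newton's method refines it to λ ≈ -2.2761. Dividing out (λ - (-2.2761)) leaves approximately λ^2 - 2.2761λ + 13.1805. For λ^2 - 2.2761λ + 13.1805 the discriminant is -47.5416. It is negative, so the remaining roots are the complex-conjugate pair λ ≈ 1.138 ± 3.4475i. Their product equals the constant term, so |λ|^2 ≈ 13.1805 and |λ| ≈ 3.6305.
Thus the eigenvalues (to 4 decimals) are -2.2761 (modulus 2.2761); 1.138 ± 3.4475i (modulus 3.6305). The spectral radius is the largest modulus: r(A) ≈ 3.6305. (Cross-check: r(A) ≤ ||A||_2 ≈ 6.8952; equality holds whenever A is normal, though it can also hold for some non-normal A.)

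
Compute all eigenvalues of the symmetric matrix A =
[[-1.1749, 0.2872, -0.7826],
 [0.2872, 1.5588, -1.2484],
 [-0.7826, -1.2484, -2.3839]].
sigma(A) ≈ {-3, -1, 2}

A is real symmetric, so its spectrum consists of real eigenvalues. Expanding the characteristic polynomial of the displayed matrix gives
  det(λ I - A) = p(λ) = λ^3 + (2)λ^2 + (-5)λ + (-6).
Solving p(λ) = 0 yields eigenvalues ≈ -3, -1, 2. (A is shown rounded to 4 decimals, so these recover the underlying integer eigenvalues to within that precision.)
Verification: the trace of A = -2 equals the sum of eigenvalues -2, and det(A) ≈ 6.0002 matches the eigenvalue product 6.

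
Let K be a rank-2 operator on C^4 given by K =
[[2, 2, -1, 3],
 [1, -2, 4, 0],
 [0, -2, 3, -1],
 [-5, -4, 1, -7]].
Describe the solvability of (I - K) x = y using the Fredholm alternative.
(I - K) is invertible (det(I - K) = 2 ≠ 0), so for every y in C^4 the equation (I - K) x = y has a unique solution.

K has rank 2 and factors as K = U V^T = u1 v1^T + u2 v2^T with u1 = (0, 3, 2, -1), v1 = (1, 0, 1, 1), u2 = (1, -1, -1, -2), v2 = (2, 2, -1, 3) (multiplying out reproduces the displayed K). The nonzero eigenvalues of U V^T coincide with those of the 2 x 2 matrix G = V^T U = [[v1·u1, v1·u2], [v2·u1, v2·u2]] = [[1, -2], [1, -5]], and by the Sylvester determinant identity det(I_4 - U V^T) = det(I_2 - V^T U) = det([[0, 2], [-1, 6]]) = (0)(6) - (2)(-1) = 2. (Direct check: I - K =
[[-1, -2, 1, -3],
 [-1, 3, -4, 0],
 [0, 2, -2, 1],
 [5, 4, -1, 8]]
has determinant 2.) The finite-dimensional Fredholm alternative says: either (I - K) is invertible, or ker(I - K) ≠ {0} and then range(I - K) = ker((I - K)^*)^⊥, with dim ker(I - K) = dim ker((I - K)^*). Since det(I - K) ≠ 0, 1 is not an eigenvalue of K and ker(I - K) = {0}, so we are in the first case: for every y there is a unique x = (I - K)^(-1) y. (Explicitly, by the Woodbury identity, (I - U V^T)^(-1) = I + U (I_2 - G)^(-1) V^T.)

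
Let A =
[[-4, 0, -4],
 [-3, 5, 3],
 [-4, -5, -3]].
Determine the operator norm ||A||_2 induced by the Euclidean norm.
||A||_2 ≈ 8.925 (= sqrt(largest eigenvalue of A^T A))

||A||_2 = sigma_max(A) = sqrt(lambda_max(A^T A)). Form the symmetric matrix M = A^T A =
[[41, 5, 19],
 [5, 50, 30],
 [19, 30, 34]].
Its characteristic polynomial (trace, sum of principal 2x2 minors, determinant of M give the coefficients) is
  p(λ) = det(λ I - M) = λ^3 - 125λ^2 + 3858λ - 19600.
No integer candidate from the rational root theorem (±divisors of 19600) is a root, so the roots are irrational. The cubic discriminant is Δ = 9513123652 > 0, so there are three distinct real roots. p(6) = -736 and p(7) = 1624 have opposite signs, so a root lies in (6, 7); Newton's method refines it to λ ≈ 6.3024. p(39) = 56 and p(40) = -1280 have opposite signs, so a root lies in (39, 40); Newton's method refines it to λ ≈ 39.0421. p(79) = -1904 and p(80) = 1040 have opposite signs, so a root lies in (79, 80); Newton's method refines it to λ ≈ 79.6555. Check (Vieta): the three roots sum to 125, matching tr M = 125.
So the eigenvalues of A^T A are ≈ 6.3024, 39.0421, 79.6555 (all ≥ 0, as they must be for A^T A). The largest is λ_max ≈ 79.6555, hence ||A||_2 = sqrt(λ_max) ≈ 8.925.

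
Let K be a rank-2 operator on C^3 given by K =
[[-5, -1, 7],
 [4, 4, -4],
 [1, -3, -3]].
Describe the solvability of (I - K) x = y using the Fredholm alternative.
(I - K) is invertible (det(I - K) = -27 ≠ 0), so for every y in C^3 the equation (I - K) x = y has a unique solution.

K has rank 2 and factors as K = U V^T = u1 v1^T + u2 v2^T with u1 = (2, -2, 0), v1 = (-2, -2, 2), u2 = (1, 0, -1), v2 = (-1, 3, 3) (multiplying out reproduces the displayed K). The nonzero eigenvalues of U V^T coincide with those of the 2 x 2 matrix G = V^T U = [[v1·u1, v1·u2], [v2·u1, v2·u2]] = [[0, -4], [-8, -4]], and by the Sylvester determinant identity det(I_3 - U V^T) = det(I_2 - V^T U) = det([[1, 4], [8, 5]]) = (1)(5) - (4)(8) = -27. (Direct check: I - K =
[[6, 1, -7],
 [-4, -3, 4],
 [-1, 3, 4]]
has determinant -27.) The finite-dimensional Fredholm alternative says: either (I - K) is invertible, or ker(I - K) ≠ {0} and then range(I - K) = ker((I - K)^*)^⊥, with dim ker(I - K) = dim ker((I - K)^*). Since det(I - K) ≠ 0, 1 is not an eigenvalue of K and ker(I - K) = {0}, so we are in the first case: for every y there is a unique x = (I - K)^(-1) y. (Explicitly, by the Woodbury identity, (I - U V^T)^(-1) = I + U (I_2 - G)^(-1) V^T.)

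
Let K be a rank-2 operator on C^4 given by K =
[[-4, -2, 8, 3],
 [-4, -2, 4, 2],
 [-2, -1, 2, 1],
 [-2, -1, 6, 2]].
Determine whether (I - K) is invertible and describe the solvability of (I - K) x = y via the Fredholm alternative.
(I - K) is invertible (det(I - K) = 5 ≠ 0), so for every y in C^4 the equation (I - K) x = y has a unique solution.

K has rank 2 and factors as K = U V^T = u1 v1^T + u2 v2^T with u1 = (-3, -2, -1, -2), v1 = (2, 1, -2, -1), u2 = (-1, 0, 0, -1), v2 = (-2, -1, -2, 0) (multiplying out reproduces the displayed K). The nonzero eigenvalues of U V^T coincide with those of the 2 x 2 matrix G = V^T U = [[v1·u1, v1·u2], [v2·u1, v2·u2]] = [[-4, -1], [10, 2]], and by the Sylvester determinant identity det(I_4 - U V^T) = det(I_2 - V^T U) = det([[5, 1], [-10, -1]]) = (5)(-1) - (1)(-10) = 5. (Direct check: I - K =
[[5, 2, -8, -3],
 [4, 3, -4, -2],
 [2, 1, -1, -1],
 [2, 1, -6, -1]]
has determinant 5.) The finite-dimensional Fredholm alternative says: either (I - K) is invertible, or ker(I - K) ≠ {0} and then range(I - K) = ker((I - K)^*)^⊥, with dim ker(I - K) = dim ker((I - K)^*). Since det(I - K) ≠ 0, 1 is not an eigenvalue of K and ker(I - K) = {0}, so we are in the first case: for every y there is a unique x = (I - K)^(-1) y. (Explicitly, by the Woodbury identity, (I - U V^T)^(-1) = I + U (I_2 - G)^(-1) V^T.)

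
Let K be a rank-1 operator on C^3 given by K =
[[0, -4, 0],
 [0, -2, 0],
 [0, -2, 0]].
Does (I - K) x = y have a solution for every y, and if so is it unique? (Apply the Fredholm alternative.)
(I - K) is invertible (det(I - K) = 3 ≠ 0), so for every y in C^3 the equation (I - K) x = y has a unique solution.

K has rank 1, so it is an outer product K = u v^T: every row of K is a multiple of one row vector. Reading off the entries, u = (2, 1, 1) and v = (0, -2, 0) (row i of K equals u_i·v^T). A rank-one matrix u v^T satisfies K u = u (v·u) and kills the (2)-dimensional subspace v^⊥, so its characteristic polynomial is lambda^2 (lambda - v·u) with v·u = tr K = -2. Hence the eigenvalues of I - K are 1 (multiplicity 2) and 1 - (-2) = 3, so det(I - K) = 3. (Direct check: I - K =
[[1, 4, 0],
 [0, 3, 0],
 [0, 2, 1]]
has determinant 3.) The finite-dimensional Fredholm alternative says: either (I - K) is invertible, or ker(I - K) ≠ {0} and then range(I - K) = ker((I - K)^*)^⊥, with dim ker(I - K) = dim ker((I - K)^*). Since det(I - K) ≠ 0, 1 is not an eigenvalue of K and ker(I - K) = {0}, so we are in the first case: for every y there is a unique x = (I - K)^(-1) y. Explicitly, by the Sherman–Morrison formula, (I - u v^T)^(-1) = I + u v^T/(1 - v·u), i.e. (I - K)^(-1) = I + K/(3).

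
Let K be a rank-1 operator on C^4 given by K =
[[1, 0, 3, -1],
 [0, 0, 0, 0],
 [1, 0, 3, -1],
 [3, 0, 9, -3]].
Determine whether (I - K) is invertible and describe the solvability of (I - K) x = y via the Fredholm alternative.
(I - K) is singular (det(I - K) = 0, i.e. 1 ∈ sigma(K)). (I - K) x = y is solvable iff y ⊥ ker((I - K)^*) = span{(1, 0, 3, -1)}, i.e. iff y_1 + 3y_3 - y_4 = 0. When solvable, the solutions are x = y + c·(1, 0, 1, 3), c arbitrary (ker(I - K) = span{(1, 0, 1, 3)}, dimension 1).

K has rank 1, so it is an outer product K = u v^T: every row of K is a multiple of one row vector. Reading off the entries, u = (1, 0, 1, 3) and v = (1, 0, 3, -1) (row i of K equals u_i·v^T). A rank-one matrix u v^T satisfies K u = u (v·u) and kills the (3)-dimensional subspace v^⊥, so its characteristic polynomial is lambda^3 (lambda - v·u) with v·u = tr K = 1. Hence the eigenvalues of I - K are 1 (multiplicity 3) and 1 - (1) = 0, so det(I - K) = 0. (Direct check: I - K =
[[0, 0, -3, 1],
 [0, 1, 0, 0],
 [-1, 0, -2, 1],
 [-3, 0, -9, 4]]
has determinant 0.) So 1 is an eigenvalue of K and (I - K) is not invertible. The finite-dimensional Fredholm alternative says: either (I - K) is invertible, or ker(I - K) ≠ {0} and then range(I - K) = ker((I - K)^*)^⊥, with dim ker(I - K) = dim ker((I - K)^*). We are in the second case, so we need both kernels. Kernel of I - K: (I - K) u = u - u (v·u) = u - u = 0, so ker(I - K) = span{u} = span{(1, 0, 1, 3)} (it is exactly 1-dimensional because rank(I - K) = 3). Kernel of the adjoint: K is real, so (I - K)^* = I - K^T = I - v u^T, and (I - v u^T) v = v - v (u·v) = 0; hence ker((I - K)^*) = span{v} = span{(1, 0, 3, -1)}. Therefore (I - K) x = y is solvable iff <y, v> = 0, i.e. iff y_1 + 3y_3 - y_4 = 0. When this holds, K y = u (v·y) = 0, so (I - K) y = y and x = y is a particular solution; the full solution set is the line x = y + c·u = y + c·(1, 0, 1, 3), c ∈ C.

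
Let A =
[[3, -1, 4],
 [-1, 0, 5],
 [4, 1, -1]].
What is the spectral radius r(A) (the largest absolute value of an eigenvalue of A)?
r(A) ≈ 5.3466

The eigenvalues of A are the roots of its characteristic polynomial. With M = A (coefficients from the trace, the sum of principal 2x2 minors, and det A):
  p(λ) = det(λ I - M) = λ^3 - 2λ^2 - 25λ + 38.
No integer candidate from the rational root theorem (±divisors of 38) is a root, so the roots are irrational. The cubic discriminant is Δ = 61428 > 0, so there are three distinct real roots. p(-5) = -12 and p(-4) = 42 have opposite signs, so a root lies in (-5, -4); Newton's method refines it to λ ≈ -4.8209. p(1) = 12 and p(2) = -12 have opposite signs, so a root lies in (1, 2); Newton's method refines it to λ ≈ 1.4743. p(5) = -12 and p(6) = 32 have opposite signs, so a root lies in (5, 6); Newton's method refines it to λ ≈ 5.3466. Check (Vieta): the three roots sum to 2, matching tr M = 2.
Thus the eigenvalues (to 4 decimals) are -4.8209 (modulus 4.8209); 1.4743 (modulus 1.4743); 5.3466 (modulus 5.3466). The spectral radius is the largest modulus: r(A) ≈ 5.3466. (Cross-check: r(A) ≤ ||A||_2 ≈ 6.5646; equality holds whenever A is normal, though it can also hold for some non-normal A.)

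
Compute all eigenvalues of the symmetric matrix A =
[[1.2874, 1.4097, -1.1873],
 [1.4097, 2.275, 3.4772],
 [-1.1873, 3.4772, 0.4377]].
sigma(A) ≈ {-3, 2, 5}

A is real symmetric, so its spectrum consists of real eigenvalues. Expanding the characteristic polynomial of the displayed matrix gives
  det(λ I - A) = p(λ) = λ^3 + (-4)λ^2 + (-11)λ + (30).
Solving p(λ) = 0 yields eigenvalues ≈ -3, 2, 5. (A is shown rounded to 4 decimals, so these recover the underlying integer eigenvalues to within that precision.)
Verification: the trace of A = 4 equals the sum of eigenvalues 4, and det(A) ≈ -30.0006 matches the eigenvalue product -30.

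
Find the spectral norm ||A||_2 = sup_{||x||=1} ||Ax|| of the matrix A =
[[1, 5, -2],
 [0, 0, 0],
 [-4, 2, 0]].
||A||_2 = sqrt((50 + sqrt(244))/2) ≈ 5.728 (= sqrt(largest eigenvalue of A^T A))

||A||_2 = sigma_max(A) = sqrt(lambda_max(A^T A)). Form the symmetric matrix M = A^T A =
[[17, -3, -2],
 [-3, 29, -10],
 [-2, -10, 4]].
Its characteristic polynomial (trace, sum of principal 2x2 minors, determinant of M give the coefficients) is
  p(λ) = det(λ I - M) = λ^3 - 50λ^2 + 564λ.
The constant term is 0, so λ = 0 is a root. Dividing out λ leaves p(λ) = λ(λ^2 - 50λ + 564). For λ^2 - 50λ + 564 the discriminant is 244. It is nonnegative but not a perfect square, so the roots are real and irrational: λ = (50 ± sqrt(244))/2 ≈ 32.8102, 17.1898.
So the eigenvalues of A^T A are ≈ 0, 17.1898, 32.8102 (all ≥ 0, as they must be for A^T A). The largest is λ_max = (50 + sqrt(244))/2 ≈ 32.8102, hence ||A||_2 = sqrt(λ_max) = sqrt((50 + sqrt(244))/2) ≈ 5.728.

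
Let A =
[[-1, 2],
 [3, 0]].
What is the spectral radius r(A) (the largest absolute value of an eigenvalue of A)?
r(A) = 3

The eigenvalues of A are the roots of its characteristic polynomial. With M = A (coefficients from the trace and determinant):
  p(λ) = det(λ I - M) = λ^2 + λ - 6.
For λ^2 + λ - 6 the discriminant is 25. It is a perfect square (5^2), so the roots are rational: λ = (-1 ± 5)/2 = 2, -3.
Thus the eigenvalues (to 4 decimals) are 2 (modulus 2); -3 (modulus 3). The spectral radius is the largest modulus: r(A) = 3. (Cross-check: r(A) ≤ ||A||_2 ≈ 3.2566; equality holds whenever A is normal, though it can also hold for some non-normal A.)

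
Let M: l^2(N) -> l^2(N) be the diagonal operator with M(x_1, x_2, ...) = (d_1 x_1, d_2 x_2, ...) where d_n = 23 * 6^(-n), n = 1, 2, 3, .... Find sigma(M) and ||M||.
sigma(M) = {23 * 6^(-n) : n ≥ 1} ∪ {0}; ||M|| = 23/6

A bounded diagonal operator on l^2 with diagonal entries d_n has spectrum equal to the closure of {d_n : n ≥ 1}: every d_n is an eigenvalue (with eigenvector e_n), so {d_n} ⊂ sigma(M); the spectrum is closed, so its closure is too; and for lambda not in the closure, (M - lambda I) has bounded inverse (the diagonal entries 1/(d_n - lambda) are bounded). For our sequence d_n = 23 * 6^(-n), n = 1, 2, 3, ...:
  - {d_n} = {23 * 6^(-n) : n ≥ 1}; the only limit point is 0
  - closure = {23 * 6^(-n) : n ≥ 1} ∪ {0}
For the norm: a diagonal operator has ||M|| = sup_n |d_n|. Here d_n = 23 * 6^(-n) is positive and decreasing, so sup_n |d_n| = d_1 = 23/6. So ||M|| = 23/6.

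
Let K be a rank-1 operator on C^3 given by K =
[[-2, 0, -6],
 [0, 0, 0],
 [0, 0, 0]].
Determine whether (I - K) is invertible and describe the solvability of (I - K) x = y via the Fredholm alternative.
(I - K) is invertible (det(I - K) = 3 ≠ 0), so for every y in C^3 the equation (I - K) x = y has a unique solution.

K has rank 1, so it is an outer product K = u v^T: every row of K is a multiple of one row vector. Reading off the entries, u = (2, 0, 0) and v = (-1, 0, -3) (row i of K equals u_i·v^T). A rank-one matrix u v^T satisfies K u = u (v·u) and kills the (2)-dimensional subspace v^⊥, so its characteristic polynomial is lambda^2 (lambda - v·u) with v·u = tr K = -2. Hence the eigenvalues of I - K are 1 (multiplicity 2) and 1 - (-2) = 3, so det(I - K) = 3. (Direct check: I - K =
[[3, 0, 6],
 [0, 1, 0],
 [0, 0, 1]]
has determinant 3.) The finite-dimensional Fredholm alternative says: either (I - K) is invertible, or ker(I - K) ≠ {0} and then range(I - K) = ker((I - K)^*)^⊥, with dim ker(I - K) = dim ker((I - K)^*). Since det(I - K) ≠ 0, 1 is not an eigenvalue of K and ker(I - K) = {0}, so we are in the first case: for every y there is a unique x = (I - K)^(-1) y. Explicitly, by the Sherman–Morrison formula, (I - u v^T)^(-1) = I + u v^T/(1 - v·u), i.e. (I - K)^(-1) = I + K/(3).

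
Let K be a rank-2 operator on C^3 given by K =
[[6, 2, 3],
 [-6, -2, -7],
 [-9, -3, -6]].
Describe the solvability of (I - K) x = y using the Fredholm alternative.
(I - K) is invertible (det(I - K) = -15 ≠ 0), so for every y in C^3 the equation (I - K) x = y has a unique solution.

K has rank 2 and factors as K = U V^T = u1 v1^T + u2 v2^T with u1 = (3, 1, -3), v1 = (0, 0, -1), u2 = (-2, 2, 3), v2 = (-3, -1, -3) (multiplying out reproduces the displayed K). The nonzero eigenvalues of U V^T coincide with those of the 2 x 2 matrix G = V^T U = [[v1·u1, v1·u2], [v2·u1, v2·u2]] = [[3, -3], [-1, -5]], and by the Sylvester determinant identity det(I_3 - U V^T) = det(I_2 - V^T U) = det([[-2, 3], [1, 6]]) = (-2)(6) - (3)(1) = -15. (Direct check: I - K =
[[-5, -2, -3],
 [6, 3, 7],
 [9, 3, 7]]
has determinant -15.) The finite-dimensional Fredholm alternative says: either (I - K) is invertible, or ker(I - K) ≠ {0} and then range(I - K) = ker((I - K)^*)^⊥, with dim ker(I - K) = dim ker((I - K)^*). Since det(I - K) ≠ 0, 1 is not an eigenvalue of K and ker(I - K) = {0}, so we are in the first case: for every y there is a unique x = (I - K)^(-1) y. (Explicitly, by the Woodbury identity, (I - U V^T)^(-1) = I + U (I_2 - G)^(-1) V^T.)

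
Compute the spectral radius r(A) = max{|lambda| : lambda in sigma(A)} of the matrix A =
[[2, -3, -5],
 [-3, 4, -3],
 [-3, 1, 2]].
r(A) = (4 + sqrt(84))/2 ≈ 6.5826

The eigenvalues of A are the roots of its characteristic polynomial. With M = A (coefficients from the trace, the sum of principal 2x2 minors, and det A):
  p(λ) = det(λ I - M) = λ^3 - 8λ^2 - λ + 68.
By the rational root theorem any rational root is an integer divisor of 68. Testing λ = 4: p(4) = 64 - 128 - 4 + 68 = 0, so λ = 4 is a root. Dividing out (λ - 4) leaves p(λ) = (λ - 4)(λ^2 - 4λ - 17). For λ^2 - 4λ - 17 the discriminant is 84. It is nonnegative but not a perfect square, so the roots are real and irrational: λ = (4 ± sqrt(84))/2 ≈ 6.5826, -2.5826.
Thus the eigenvalues (to 4 decimals) are 6.5826 (modulus 6.5826); -2.5826 (modulus 2.5826); 4 (modulus 4). The spectral radius is the largest modulus: r(A) = (4 + sqrt(84))/2 ≈ 6.5826. (Cross-check: r(A) ≤ ||A||_2 ≈ 7.12; equality holds whenever A is normal, though it can also hold for some non-normal A.)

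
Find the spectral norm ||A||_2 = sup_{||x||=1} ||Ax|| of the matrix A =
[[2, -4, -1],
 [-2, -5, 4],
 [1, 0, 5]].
||A||_2 ≈ 7.6168 (= sqrt(largest eigenvalue of A^T A))

||A||_2 = sigma_max(A) = sqrt(lambda_max(A^T A)). Form the symmetric matrix M = A^T A =
[[9, 2, -5],
 [2, 41, -16],
 [-5, -16, 42]].
Its characteristic polynomial (trace, sum of principal 2x2 minors, determinant of M give the coefficients) is
  p(λ) = det(λ I - M) = λ^3 - 92λ^2 + 2184λ - 12321.
No integer candidate from the rational root theorem (±divisors of 12321) is a root, so the roots are irrational. The cubic discriminant is Δ = 788359653 > 0, so there are three distinct real roots. p(8) = -225 and p(9) = 612 have opposite signs, so a root lies in (8, 9); Newton's method refines it to λ ≈ 8.2537. p(25) = 404 and p(26) = -153 have opposite signs, so a root lies in (25, 26); Newton's method refines it to λ ≈ 25.7307. p(58) = -25 and p(59) = 1662 have opposite signs, so a root lies in (58, 59); Newton's method refines it to λ ≈ 58.0156. Check (Vieta): the three roots sum to 92, matching tr M = 92.
So the eigenvalues of A^T A are ≈ 8.2537, 25.7307, 58.0156 (all ≥ 0, as they must be for A^T A). The largest is λ_max ≈ 58.0156, hence ||A||_2 = sqrt(λ_max) ≈ 7.6168.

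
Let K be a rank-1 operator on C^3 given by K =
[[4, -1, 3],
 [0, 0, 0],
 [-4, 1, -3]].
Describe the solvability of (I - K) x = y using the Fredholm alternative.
(I - K) is singular (det(I - K) = 0, i.e. 1 ∈ sigma(K)). (I - K) x = y is solvable iff y ⊥ ker((I - K)^*) = span{(4, -1, 3)}, i.e. iff 4y_1 - y_2 + 3y_3 = 0. When solvable, the solutions are x = y + c·(1, 0, -1), c arbitrary (ker(I - K) = span{(1, 0, -1)}, dimension 1).

K has rank 1, so it is an outer product K = u v^T: every row of K is a multiple of one row vector. Reading off the entries, u = (1, 0, -1) and v = (4, -1, 3) (row i of K equals u_i·v^T). A rank-one matrix u v^T satisfies K u = u (v·u) and kills the (2)-dimensional subspace v^⊥, so its characteristic polynomial is lambda^2 (lambda - v·u) with v·u = tr K = 1. Hence the eigenvalues of I - K are 1 (multiplicity 2) and 1 - (1) = 0, so det(I - K) = 0. (Direct check: I - K =
[[-3, 1, -3],
 [0, 1, 0],
 [4, -1, 4]]
has determinant 0.) So 1 is an eigenvalue of K and (I - K) is not invertible. The finite-dimensional Fredholm alternative says: either (I - K) is invertible, or ker(I - K) ≠ {0} and then range(I - K) = ker((I - K)^*)^⊥, with dim ker(I - K) = dim ker((I - K)^*). We are in the second case, so we need both kernels. Kernel of I - K: (I - K) u = u - u (v·u) = u - u = 0, so ker(I - K) = span{u} = span{(1, 0, -1)} (it is exactly 1-dimensional because rank(I - K) = 2). Kernel of the adjoint: K is real, so (I - K)^* = I - K^T = I - v u^T, and (I - v u^T) v = v - v (u·v) = 0; hence ker((I - K)^*) = span{v} = span{(4, -1, 3)}. Therefore (I - K) x = y is solvable iff <y, v> = 0, i.e. iff 4y_1 - y_2 + 3y_3 = 0. When this holds, K y = u (v·y) = 0, so (I - K) y = y and x = y is a particular solution; the full solution set is the line x = y + c·u = y + c·(1, 0, -1), c ∈ C.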